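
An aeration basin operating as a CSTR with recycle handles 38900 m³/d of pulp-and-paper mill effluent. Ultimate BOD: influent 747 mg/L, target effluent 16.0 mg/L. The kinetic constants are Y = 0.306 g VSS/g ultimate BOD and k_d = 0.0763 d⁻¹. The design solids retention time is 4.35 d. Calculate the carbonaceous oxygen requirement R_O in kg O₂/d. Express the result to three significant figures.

Correct the yield for decay: Y_obs = Y/(1 + k_d θ_c) = 0.306 / (1 + 0.0763 × 4.35) = 0.306 / 1.332 = 0.2297.
Q·(S₀ − S) = 38900 × (747 − 16.0) × 10⁻³ = 28436 kg/d removed.
Biomass synthesised: P_X = Y_obs × 28436 = 6533 kg VSS/d.
R_O = Q·(S₀ − S) − 1.42·P_X = 28436 − 1.42 × 6533 = 19159 kg O₂/d.

R_O ≈ 19200 kg O₂/d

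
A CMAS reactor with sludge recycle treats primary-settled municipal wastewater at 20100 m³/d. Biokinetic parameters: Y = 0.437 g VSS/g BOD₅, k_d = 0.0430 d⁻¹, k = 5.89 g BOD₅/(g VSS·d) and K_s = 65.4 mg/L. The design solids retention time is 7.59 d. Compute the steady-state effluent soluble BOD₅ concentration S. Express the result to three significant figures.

From the Monod/SRT balance for a CMAS, S = K_s·(1+k_d θ_c)/[θ_c·(Y k − k_d) − 1] = 65.4 × (1 + 0.0430 × 7.59) / [7.59 × (0.437 × 5.89 − 0.0430) − 1] = 86.74 / 18.21 = 4.764 mg/L.

S ≈ 4.76 mg/L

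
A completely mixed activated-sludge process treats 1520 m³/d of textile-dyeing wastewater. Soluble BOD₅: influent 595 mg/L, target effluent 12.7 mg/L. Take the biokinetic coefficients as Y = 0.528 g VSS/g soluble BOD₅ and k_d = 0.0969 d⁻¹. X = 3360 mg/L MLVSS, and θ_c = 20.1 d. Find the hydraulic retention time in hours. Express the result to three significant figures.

τ ≈ 15.0 h

Rearranging the biomass balance for a CMAS with decay, V = Y·Q·ΔS·θ_c / [X·(1+k_d θ_c)] = 0.528 × 1520 × (595 − 12.7) × 20.1 / [3360 × (1 + 0.0969 × 20.1)] = 9.39×10^6 / 9904 = 948.4 m³.
τ = V/Q = 948.4/1520 = 0.6240 d, or 14.98 h.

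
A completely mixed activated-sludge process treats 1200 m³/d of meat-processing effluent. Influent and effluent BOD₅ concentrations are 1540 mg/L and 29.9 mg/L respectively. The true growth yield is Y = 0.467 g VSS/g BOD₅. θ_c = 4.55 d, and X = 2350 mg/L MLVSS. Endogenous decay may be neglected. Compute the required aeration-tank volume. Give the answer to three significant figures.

V ≈ 1640 m³

V·X = Y·Q·ΔS·θ_c gives V = 0.467 × 1200 × (1540 − 29.9) × 4.55 / 2350 = 1639 m³.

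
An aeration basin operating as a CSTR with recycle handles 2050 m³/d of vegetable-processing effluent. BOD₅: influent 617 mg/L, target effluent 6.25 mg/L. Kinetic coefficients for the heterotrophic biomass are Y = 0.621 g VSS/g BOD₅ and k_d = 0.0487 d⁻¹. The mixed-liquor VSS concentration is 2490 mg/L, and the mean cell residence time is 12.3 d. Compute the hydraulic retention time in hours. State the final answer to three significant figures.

Rearranging the biomass balance for a CMAS with decay, V = Y·Q·ΔS·θ_c / [X·(1+k_d θ_c)] = 0.621 × 2050 × (617 − 6.25) × 12.3 / [2490 × (1 + 0.0487 × 12.3)] = 9.56×10^6 / 3982 = 2402 m³.
Hydraulic retention time τ = V/Q = 2402 / 2050 = 1.172 d = 28.12 h.

τ ≈ 28.1 h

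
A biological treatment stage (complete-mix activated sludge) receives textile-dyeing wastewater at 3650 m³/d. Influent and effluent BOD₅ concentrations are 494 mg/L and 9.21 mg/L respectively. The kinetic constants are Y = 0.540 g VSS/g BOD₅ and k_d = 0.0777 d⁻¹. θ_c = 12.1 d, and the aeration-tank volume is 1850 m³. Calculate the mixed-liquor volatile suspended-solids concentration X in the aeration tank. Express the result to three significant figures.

Solving the biomass balance for X: X = Y Q (S₀−S) θ_c / [V (1+k_d θ_c)] = 0.540 × 3650 × (494 − 9.21) × 12.1 / [1850 × (1 + 0.0777 × 12.1)] = 3221 mg/L.

X ≈ 3220 mg/L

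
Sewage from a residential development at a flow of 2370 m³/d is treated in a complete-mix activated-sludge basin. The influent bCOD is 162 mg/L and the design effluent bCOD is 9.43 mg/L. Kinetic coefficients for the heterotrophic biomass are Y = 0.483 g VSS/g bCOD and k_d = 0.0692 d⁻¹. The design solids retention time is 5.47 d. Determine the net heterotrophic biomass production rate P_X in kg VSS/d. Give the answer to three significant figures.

P_X ≈ 127 kg VSS/d

Correct the yield for decay: Y_obs = Y/(1 + k_d θ_c) = 0.483 / (1 + 0.0692 × 5.47) = 0.483 / 1.379 = 0.3504.
Substrate removed = Q·(S₀ − S) = 2370 m³/d × (162 − 9.43) g/m³ = 3.62×10^5 g/d = 361.6 kg/d.
Biomass produced: P_X = Y_obs·Q·ΔS = 0.3504 × 361.6 ≈ 126.7 kg VSS/d.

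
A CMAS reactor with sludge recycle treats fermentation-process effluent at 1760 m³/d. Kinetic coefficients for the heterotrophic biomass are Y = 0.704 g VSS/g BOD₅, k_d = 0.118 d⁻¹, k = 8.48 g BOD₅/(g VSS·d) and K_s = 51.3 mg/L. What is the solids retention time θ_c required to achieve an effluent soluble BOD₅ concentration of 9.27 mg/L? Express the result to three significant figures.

θ_c ≈ 1.26 d

Specific growth rate at S = 9.27 mg/L: μ = YkS/(K_s+S) = 0.704·8.48·9.27/(51.3+9.27) = 0.9137 d⁻¹.
1/θ_c = 0.9137 − 0.118 = 0.7957 d⁻¹, so θ_c = 1.257 d.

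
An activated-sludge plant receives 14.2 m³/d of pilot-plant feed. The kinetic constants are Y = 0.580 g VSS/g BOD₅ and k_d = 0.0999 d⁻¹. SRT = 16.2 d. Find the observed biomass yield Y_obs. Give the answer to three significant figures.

Y_obs ≈ 0.222 g VSS/g BOD₅

Observed yield with endogenous decay: Y_obs = Y / (1 + k_d·θ_c) = 0.580 / (1 + 0.0999 × 16.2) = 0.580 / 2.618 = 0.2215 g VSS/g BOD₅.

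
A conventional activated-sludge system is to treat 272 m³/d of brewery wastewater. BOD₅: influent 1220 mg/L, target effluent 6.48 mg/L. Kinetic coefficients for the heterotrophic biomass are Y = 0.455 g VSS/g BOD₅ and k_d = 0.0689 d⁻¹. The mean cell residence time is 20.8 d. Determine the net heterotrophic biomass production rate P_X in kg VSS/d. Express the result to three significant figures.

The observed yield is Y_obs = Y/(1 + k_d·θ_c) = 0.455 / (1 + 0.0689 × 20.8) = 0.455 / 2.433 = 0.1870 g VSS per g BOD₅ removed.
Substrate removed = Q·(S₀ − S) = 272 m³/d × (1220 − 6.48) g/m³ = 3.3×10^5 g/d = 330.1 kg/d.
Biomass produced: P_X = Y_obs·Q·ΔS = 0.1870 × 330.1 ≈ 61.73 kg VSS/d.

P_X ≈ 61.7 kg VSS/d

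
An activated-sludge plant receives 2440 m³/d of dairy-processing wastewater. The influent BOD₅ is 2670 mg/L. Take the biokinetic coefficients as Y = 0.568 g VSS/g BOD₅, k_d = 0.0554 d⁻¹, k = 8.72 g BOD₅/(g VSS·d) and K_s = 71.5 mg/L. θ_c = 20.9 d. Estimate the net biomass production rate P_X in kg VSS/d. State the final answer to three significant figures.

P_X ≈ 1710 kg VSS/d

Effluent substrate depends only on kinetics and SRT: S = K_s(1 + k_d θ_c) / [θ_c(Yk − k_d) − 1] = 71.5 × (1 + 0.0554 × 20.9) / [20.9 × (0.568 × 8.72 − 0.0554) − 1] = 154.3 / 101.4 = 1.522 mg/L.
Y_obs = Y / (1 + k_d θ_c) = 0.568 / (1 + 0.0554 × 20.9) = 0.568 / 2.158 = 0.2632.
Mass of BOD₅ removed per day: Q(S₀ − S) = 2440 × 2668 g/m³ = 6511 kg/d.
Biomass produced: P_X = Y_obs·Q·ΔS = 0.2632 × 6511 ≈ 1714 kg VSS/d.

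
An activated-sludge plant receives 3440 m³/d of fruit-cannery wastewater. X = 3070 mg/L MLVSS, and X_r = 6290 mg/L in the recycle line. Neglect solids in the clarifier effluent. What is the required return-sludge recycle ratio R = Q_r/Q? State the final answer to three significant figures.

Mass balance around the secondary clarifier (neglecting effluent solids): R = X / (X_r − X) = 3070 / (6290 − 3070) = 0.9534.

R ≈ 0.953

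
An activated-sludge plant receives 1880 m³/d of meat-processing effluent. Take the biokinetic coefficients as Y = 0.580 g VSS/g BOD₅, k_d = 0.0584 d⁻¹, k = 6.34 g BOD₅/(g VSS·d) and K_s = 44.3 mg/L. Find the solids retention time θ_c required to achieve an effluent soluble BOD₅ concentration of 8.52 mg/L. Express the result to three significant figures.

θ_c ≈ 1.87 d

At the target effluent, Y k S/(K_s+S) = 0.580×6.34×8.52/52.82 = 0.5931 d⁻¹.
Then 1/θ_c = μ − k_d = 0.5931 − 0.0584 = 0.5347 d⁻¹, giving θ_c = 1.870 d.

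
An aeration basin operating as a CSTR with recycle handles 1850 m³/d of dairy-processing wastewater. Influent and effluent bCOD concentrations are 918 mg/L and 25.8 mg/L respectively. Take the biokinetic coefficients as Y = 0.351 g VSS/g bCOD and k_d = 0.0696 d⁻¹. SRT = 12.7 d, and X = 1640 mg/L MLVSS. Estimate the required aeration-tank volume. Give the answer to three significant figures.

Rearranging the biomass balance for a CMAS with decay, V = Y·Q·ΔS·θ_c / [X·(1+k_d θ_c)] = 0.351 × 1850 × (918 − 25.8) × 12.7 / [1640 × (1 + 0.0696 × 12.7)] = 7.36×10^6 / 3090 = 2381 m³.

V ≈ 2380 m³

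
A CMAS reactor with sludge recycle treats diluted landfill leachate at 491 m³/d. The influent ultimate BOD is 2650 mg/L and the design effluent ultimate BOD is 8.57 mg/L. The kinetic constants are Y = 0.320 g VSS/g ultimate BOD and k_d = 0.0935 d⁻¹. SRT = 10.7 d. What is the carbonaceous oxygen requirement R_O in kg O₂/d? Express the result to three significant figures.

Correct the yield for decay: Y_obs = Y/(1 + k_d θ_c) = 0.320 / (1 + 0.0935 × 10.7) = 0.320 / 2.000 = 0.1600.
Mass of ultimate BOD removed per day: Q(S₀ − S) = 491 × 2641 g/m³ = 1297 kg/d.
Net sludge production P_X = 0.1600 × 1297 = 207.5 kg VSS/d.
R_O = Q·(S₀ − S) − 1.42·P_X = 1297 − 1.42 × 207.5 = 1002 kg O₂/d.

R_O ≈ 1000 kg O₂/d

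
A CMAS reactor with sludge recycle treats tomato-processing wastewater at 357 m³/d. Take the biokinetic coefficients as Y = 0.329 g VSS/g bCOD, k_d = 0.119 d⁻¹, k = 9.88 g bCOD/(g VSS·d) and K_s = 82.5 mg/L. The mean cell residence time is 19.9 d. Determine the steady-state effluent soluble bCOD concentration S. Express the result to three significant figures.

For a completely mixed reactor with recycle the Lawrence–McCarty relation gives S = K_s·(1 + k_d·θ_c) / [θ_c·(Y·k − k_d) − 1] = 82.5 × (1 + 0.119 × 19.9) / [19.9 × (0.329 × 9.88 − 0.119) − 1] = 277.9 / 61.32 = 4.532 mg/L.

S ≈ 4.53 mg/L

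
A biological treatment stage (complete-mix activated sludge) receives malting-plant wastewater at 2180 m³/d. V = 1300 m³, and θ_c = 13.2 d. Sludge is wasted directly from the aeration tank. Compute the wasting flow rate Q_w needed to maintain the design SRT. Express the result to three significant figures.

Q_w ≈ 98.5 m³/d

Wasting from the aeration tank: Q_w = V / θ_c = 1300 / 13.2 = 98.48 m³/d.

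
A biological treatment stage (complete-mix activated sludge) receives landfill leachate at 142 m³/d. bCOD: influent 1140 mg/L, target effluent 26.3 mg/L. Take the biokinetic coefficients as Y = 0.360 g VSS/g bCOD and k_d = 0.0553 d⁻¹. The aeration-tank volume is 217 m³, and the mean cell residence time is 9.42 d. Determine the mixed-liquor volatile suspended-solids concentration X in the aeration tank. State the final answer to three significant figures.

X ≈ 1620 mg/L

Solving the biomass balance for X: X = Y Q (S₀−S) θ_c / [V (1+k_d θ_c)] = 0.360 × 142 × (1140 − 26.3) × 9.42 / [217 × (1 + 0.0553 × 9.42)] = 1625 mg/L.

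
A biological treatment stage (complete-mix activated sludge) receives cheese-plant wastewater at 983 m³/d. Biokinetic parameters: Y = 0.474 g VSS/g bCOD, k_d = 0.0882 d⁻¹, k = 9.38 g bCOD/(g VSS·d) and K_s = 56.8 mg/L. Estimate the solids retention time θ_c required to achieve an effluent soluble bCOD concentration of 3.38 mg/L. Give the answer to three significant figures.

θ_c ≈ 6.19 d

Specific growth rate at S = 3.38 mg/L: μ = YkS/(K_s+S) = 0.474·9.38·3.38/(56.8+3.38) = 0.2497 d⁻¹.
Then 1/θ_c = μ − k_d = 0.2497 − 0.0882 = 0.1615 d⁻¹, giving θ_c = 6.191 d.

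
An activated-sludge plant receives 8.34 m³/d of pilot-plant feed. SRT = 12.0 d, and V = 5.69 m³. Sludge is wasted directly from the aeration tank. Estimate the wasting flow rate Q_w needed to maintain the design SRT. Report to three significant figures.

With mixed-liquor wasting, θ_c = V/Q_w, so Q_w = V/θ_c = 5.690/12.0 = 0.4742 m³/d.

Q_w ≈ 0.474 m³/d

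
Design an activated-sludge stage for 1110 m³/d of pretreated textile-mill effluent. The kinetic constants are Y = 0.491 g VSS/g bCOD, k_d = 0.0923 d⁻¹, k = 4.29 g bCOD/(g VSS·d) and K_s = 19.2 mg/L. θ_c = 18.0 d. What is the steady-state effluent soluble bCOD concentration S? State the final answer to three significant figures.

S ≈ 1.45 mg/L

For a completely mixed reactor with recycle the Lawrence–McCarty relation gives S = K_s·(1 + k_d·θ_c) / [θ_c·(Y·k − k_d) − 1] = 19.2 × (1 + 0.0923 × 18.0) / [18.0 × (0.491 × 4.29 − 0.0923) − 1] = 51.10 / 35.25 = 1.449 mg/L.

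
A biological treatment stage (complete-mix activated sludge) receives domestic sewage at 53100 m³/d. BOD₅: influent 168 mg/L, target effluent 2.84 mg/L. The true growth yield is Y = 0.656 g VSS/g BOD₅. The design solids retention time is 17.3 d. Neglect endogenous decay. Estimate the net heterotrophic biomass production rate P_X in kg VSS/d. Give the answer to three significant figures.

P_X ≈ 5750 kg VSS/d

No decay correction is needed, so Y_obs = Y = 0.656.
ΔS = 168 − 2.84 = 165.2 mg/L, so the substrate removal rate is 53100 × 165.2/1000 = 8770 kg BOD₅/d.
P_X = Y_obs · Q(S₀ − S) = 0.6560 × 8770 = 5753 kg VSS/d.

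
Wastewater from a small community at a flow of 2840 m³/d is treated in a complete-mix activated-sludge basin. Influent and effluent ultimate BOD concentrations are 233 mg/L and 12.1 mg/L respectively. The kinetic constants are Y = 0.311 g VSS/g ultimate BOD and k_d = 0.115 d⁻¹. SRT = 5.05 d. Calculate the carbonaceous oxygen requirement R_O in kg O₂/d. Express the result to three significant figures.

R_O ≈ 452 kg O₂/d

Observed yield with endogenous decay: Y_obs = Y / (1 + k_d·θ_c) = 0.311 / (1 + 0.115 × 5.05) = 0.311 / 1.581 = 0.1967 g VSS/g ultimate BOD.
Mass of ultimate BOD removed per day: Q(S₀ − S) = 2840 × 220.9 g/m³ = 627.4 kg/d.
Biomass synthesised: P_X = Y_obs × 627.4 = 123.4 kg VSS/d.
Carbonaceous O₂ demand = substrate oxidised − cell-mass equivalent = 627.4 − 1.42 × 123.4 = 452.1 kg O₂/d.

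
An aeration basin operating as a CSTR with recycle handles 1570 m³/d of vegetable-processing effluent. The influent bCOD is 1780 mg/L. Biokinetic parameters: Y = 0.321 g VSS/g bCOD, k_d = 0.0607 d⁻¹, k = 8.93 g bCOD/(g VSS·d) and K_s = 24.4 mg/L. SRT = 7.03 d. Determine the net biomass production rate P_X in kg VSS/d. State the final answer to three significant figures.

From the Monod/SRT balance for a CMAS, S = K_s·(1+k_d θ_c)/[θ_c·(Y k − k_d) − 1] = 24.4 × (1 + 0.0607 × 7.03) / [7.03 × (0.321 × 8.93 − 0.0607) − 1] = 34.81 / 18.72 = 1.859 mg/L.
Correct the yield for decay: Y_obs = Y/(1 + k_d θ_c) = 0.321 / (1 + 0.0607 × 7.03) = 0.321 / 1.427 = 0.2250.
Substrate removed = Q·(S₀ − S) = 1570 m³/d × (1780 − 1.86) g/m³ = 2.79×10^6 g/d = 2792 kg/d.
Biomass produced: P_X = Y_obs·Q·ΔS = 0.2250 × 2792 ≈ 628.1 kg VSS/d.

P_X ≈ 628 kg VSS/d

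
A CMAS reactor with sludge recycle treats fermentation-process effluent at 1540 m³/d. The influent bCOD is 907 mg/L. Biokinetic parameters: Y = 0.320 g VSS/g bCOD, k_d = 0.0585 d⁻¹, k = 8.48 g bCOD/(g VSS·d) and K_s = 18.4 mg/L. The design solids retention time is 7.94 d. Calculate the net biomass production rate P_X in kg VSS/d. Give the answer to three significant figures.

For a completely mixed reactor with recycle the Lawrence–McCarty relation gives S = K_s·(1 + k_d·θ_c) / [θ_c·(Y·k − k_d) − 1] = 18.4 × (1 + 0.0585 × 7.94) / [7.94 × (0.320 × 8.48 − 0.0585) − 1] = 26.95 / 20.08 = 1.342 mg/L.
Y_obs = Y / (1 + k_d θ_c) = 0.320 / (1 + 0.0585 × 7.94) = 0.320 / 1.464 = 0.2185.
Mass of bCOD removed per day: Q(S₀ − S) = 1540 × 905.7 g/m³ = 1395 kg/d.
Biomass produced: P_X = Y_obs·Q·ΔS = 0.2185 × 1395 ≈ 304.8 kg VSS/d.

P_X ≈ 305 kg VSS/d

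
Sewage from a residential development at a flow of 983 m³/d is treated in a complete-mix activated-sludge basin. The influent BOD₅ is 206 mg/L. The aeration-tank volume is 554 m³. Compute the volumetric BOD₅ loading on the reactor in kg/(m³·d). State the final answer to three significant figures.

Volumetric loading L_v = Q·S₀ / V = 983 × 206 g/m³ / 554.0 m³ = 365.5 g/(m³·d) = 0.3655 kg BOD₅/(m³·d).

L_v ≈ 0.366 kg BOD₅/(m³·d)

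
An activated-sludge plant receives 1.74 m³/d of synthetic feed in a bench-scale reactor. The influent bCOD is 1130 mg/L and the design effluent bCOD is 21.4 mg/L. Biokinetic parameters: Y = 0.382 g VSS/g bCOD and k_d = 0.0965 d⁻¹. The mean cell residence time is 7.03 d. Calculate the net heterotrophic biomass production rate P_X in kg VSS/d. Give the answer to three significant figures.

P_X ≈ 0.439 kg VSS/d

Y_obs = Y / (1 + k_d θ_c) = 0.382 / (1 + 0.0965 × 7.03) = 0.382 / 1.678 = 0.2276.
ΔS = 1130 − 21.4 = 1109 mg/L, so the substrate removal rate is 1.74 × 1109/1000 = 1.929 kg bCOD/d.
P_X = Y_obs · Q(S₀ − S) = 0.2276 × 1.929 = 0.4390 kg VSS/d.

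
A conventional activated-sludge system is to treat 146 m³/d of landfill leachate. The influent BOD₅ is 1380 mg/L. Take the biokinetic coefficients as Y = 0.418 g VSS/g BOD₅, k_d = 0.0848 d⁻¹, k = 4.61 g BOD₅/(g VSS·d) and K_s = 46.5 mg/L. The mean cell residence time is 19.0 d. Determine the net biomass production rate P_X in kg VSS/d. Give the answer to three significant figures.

P_X ≈ 32.2 kg VSS/d

From the Monod/SRT balance for a CMAS, S = K_s·(1+k_d θ_c)/[θ_c·(Y k − k_d) − 1] = 46.5 × (1 + 0.0848 × 19.0) / [19.0 × (0.418 × 4.61 − 0.0848) − 1] = 121.4 / 34.00 = 3.571 mg/L.
Y_obs = Y / (1 + k_d θ_c) = 0.418 / (1 + 0.0848 × 19.0) = 0.418 / 2.611 = 0.1601.
ΔS = 1380 − 3.57 = 1376 mg/L, so the substrate removal rate is 146 × 1376/1000 = 201.0 kg BOD₅/d.
P_X = Y_obs · Q(S₀ − S) = 0.1601 × 201.0 = 32.17 kg VSS/d.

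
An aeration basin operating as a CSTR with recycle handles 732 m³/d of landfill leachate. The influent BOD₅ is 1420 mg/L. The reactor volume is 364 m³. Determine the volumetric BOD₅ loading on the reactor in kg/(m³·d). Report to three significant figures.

L_v = Q S₀ / V = 732 × 1420 × 10⁻³ / 364.0 = 2.856 kg/(m³·d).

L_v ≈ 2.86 kg BOD₅/(m³·d)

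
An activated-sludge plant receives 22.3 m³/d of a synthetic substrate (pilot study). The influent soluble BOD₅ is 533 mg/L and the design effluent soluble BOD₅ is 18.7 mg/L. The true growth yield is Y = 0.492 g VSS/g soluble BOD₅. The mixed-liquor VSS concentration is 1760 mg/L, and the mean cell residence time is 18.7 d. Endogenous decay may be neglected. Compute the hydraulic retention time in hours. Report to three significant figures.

τ ≈ 64.5 h

Biomass mass balance (decay neglected): V·X = Y·Q·(S₀ − S)·θ_c, so V = 0.492 × 22.3 × (533 − 18.7) × 18.7 / 1760 = 59.95 m³.
τ = V/Q = 59.95/22.3 = 2.689 d, or 64.52 h.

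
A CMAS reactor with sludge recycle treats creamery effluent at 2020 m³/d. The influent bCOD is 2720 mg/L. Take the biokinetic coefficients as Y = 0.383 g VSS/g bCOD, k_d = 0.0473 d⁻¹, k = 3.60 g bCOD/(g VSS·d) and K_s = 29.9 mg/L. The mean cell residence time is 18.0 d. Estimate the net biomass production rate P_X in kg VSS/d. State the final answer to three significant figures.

Effluent substrate depends only on kinetics and SRT: S = K_s(1 + k_d θ_c) / [θ_c(Yk − k_d) − 1] = 29.9 × (1 + 0.0473 × 18.0) / [18.0 × (0.383 × 3.60 − 0.0473) − 1] = 55.36 / 22.97 = 2.410 mg/L.
Correct the yield for decay: Y_obs = Y/(1 + k_d θ_c) = 0.383 / (1 + 0.0473 × 18.0) = 0.383 / 1.851 = 0.2069.
ΔS = 2720 − 2.41 = 2718 mg/L, so the substrate removal rate is 2020 × 2718/1000 = 5490 kg bCOD/d.
Biomass produced: P_X = Y_obs·Q·ΔS = 0.2069 × 5490 ≈ 1136 kg VSS/d.

P_X ≈ 1140 kg VSS/d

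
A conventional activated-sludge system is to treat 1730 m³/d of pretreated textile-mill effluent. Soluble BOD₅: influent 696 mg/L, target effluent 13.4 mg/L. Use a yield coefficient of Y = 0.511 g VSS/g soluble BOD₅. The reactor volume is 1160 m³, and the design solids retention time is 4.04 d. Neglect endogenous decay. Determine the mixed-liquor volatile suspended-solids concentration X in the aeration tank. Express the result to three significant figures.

X = Y·Q·ΔS·θ_c / V = 0.511 × 1730 × (696 − 13.4) × 4.04 / 1160 = 2102 mg/L.

X ≈ 2100 mg/L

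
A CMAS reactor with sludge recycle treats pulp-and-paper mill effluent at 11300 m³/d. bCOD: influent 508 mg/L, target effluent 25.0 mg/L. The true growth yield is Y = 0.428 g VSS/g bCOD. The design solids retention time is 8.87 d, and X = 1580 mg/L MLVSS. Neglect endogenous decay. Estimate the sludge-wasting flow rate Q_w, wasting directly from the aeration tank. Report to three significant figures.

With k_d = 0 the design equation reduces to V = Y Q (S₀−S) θ_c / X = 0.428 × 11300 × (508 − 25.0) × 8.87 / 1580 = 13114 m³.
With mixed-liquor wasting, θ_c = V/Q_w, so Q_w = V/θ_c = 13114/8.87 = 1478 m³/d.

Q_w ≈ 1480 m³/d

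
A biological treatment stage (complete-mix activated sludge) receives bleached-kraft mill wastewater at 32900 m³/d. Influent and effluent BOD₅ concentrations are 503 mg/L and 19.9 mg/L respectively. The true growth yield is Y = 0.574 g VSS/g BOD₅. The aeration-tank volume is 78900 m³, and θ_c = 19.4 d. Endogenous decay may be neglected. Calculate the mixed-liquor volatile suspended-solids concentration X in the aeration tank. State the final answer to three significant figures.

Without decay, X = Y Q (S₀−S) θ_c / V = 0.574 × 32900 × (503 − 19.9) × 19.4 / 78900 = 2243 mg/L.

X ≈ 2240 mg/L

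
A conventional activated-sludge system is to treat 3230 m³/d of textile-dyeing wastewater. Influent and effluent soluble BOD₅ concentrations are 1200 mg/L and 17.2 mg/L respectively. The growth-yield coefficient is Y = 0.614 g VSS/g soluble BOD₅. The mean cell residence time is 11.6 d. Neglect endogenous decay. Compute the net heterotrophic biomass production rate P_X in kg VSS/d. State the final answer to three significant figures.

P_X ≈ 2350 kg VSS/d

With endogenous decay neglected, the observed yield equals the true yield: Y_obs = Y = 0.614 g VSS/g soluble BOD₅.
Substrate removed = Q·(S₀ − S) = 3230 m³/d × (1200 − 17.2) g/m³ = 3.82×10^6 g/d = 3820 kg/d.
Biomass produced: P_X = Y_obs·Q·ΔS = 0.6140 × 3820 ≈ 2346 kg VSS/d.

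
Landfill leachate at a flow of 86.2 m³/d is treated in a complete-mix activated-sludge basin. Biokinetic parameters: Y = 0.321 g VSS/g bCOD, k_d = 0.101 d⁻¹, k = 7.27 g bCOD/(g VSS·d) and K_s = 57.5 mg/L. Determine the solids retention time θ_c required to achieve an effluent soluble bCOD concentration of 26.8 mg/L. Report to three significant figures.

θ_c ≈ 1.56 d

At the target effluent, Y k S/(K_s+S) = 0.321×7.27×26.8/84.30 = 0.7419 d⁻¹.
θ_c = 1/(μ − k_d) = 1/(0.7419 − 0.101) = 1/0.6409 = 1.560 d.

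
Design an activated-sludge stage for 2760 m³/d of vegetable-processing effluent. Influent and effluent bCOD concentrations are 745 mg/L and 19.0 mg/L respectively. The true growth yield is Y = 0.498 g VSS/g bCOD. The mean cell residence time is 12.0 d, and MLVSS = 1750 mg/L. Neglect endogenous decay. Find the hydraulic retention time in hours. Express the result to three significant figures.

τ ≈ 59.5 h

Biomass mass balance (decay neglected): V·X = Y·Q·(S₀ − S)·θ_c, so V = 0.498 × 2760 × (745 − 19.0) × 12.0 / 1750 = 6843 m³.
HRT = V/Q = 6843 m³ / 2760 m³·d⁻¹ = 2.479 d × 24 = 59.50 h.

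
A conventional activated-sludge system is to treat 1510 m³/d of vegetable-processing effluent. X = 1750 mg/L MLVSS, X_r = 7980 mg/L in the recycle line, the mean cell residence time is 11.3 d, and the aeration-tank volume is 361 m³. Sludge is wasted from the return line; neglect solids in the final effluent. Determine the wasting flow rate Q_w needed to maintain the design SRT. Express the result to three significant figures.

Q_w ≈ 7.01 m³/d

θ_c = V·X/(Q_w·X_r) when wasting from the recycle, so Q_w = V·X/(θ_c·X_r) = 361.0 × 1750 / (11.3 × 7980) = 7.006 m³/d.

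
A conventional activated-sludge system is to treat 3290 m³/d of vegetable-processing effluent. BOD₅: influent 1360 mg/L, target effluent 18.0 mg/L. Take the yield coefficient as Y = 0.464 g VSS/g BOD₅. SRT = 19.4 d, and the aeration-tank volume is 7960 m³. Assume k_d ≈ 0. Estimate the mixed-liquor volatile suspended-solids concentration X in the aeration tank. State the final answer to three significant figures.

From V·X = Y·Q·(S₀ − S)·θ_c (decay neglected): X = 0.464 × 3290 × (1360 − 18.0) × 19.4 / 7960 = 4993 mg/L.

X ≈ 4990 mg/L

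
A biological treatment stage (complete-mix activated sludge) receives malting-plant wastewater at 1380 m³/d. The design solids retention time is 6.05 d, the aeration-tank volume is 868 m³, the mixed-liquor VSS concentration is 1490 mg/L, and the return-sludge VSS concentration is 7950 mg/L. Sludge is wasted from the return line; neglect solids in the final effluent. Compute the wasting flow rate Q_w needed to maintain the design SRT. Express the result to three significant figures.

Wasting from the return line (neglecting effluent solids): Q_w = V·X / (θ_c·X_r) = 868.0 × 1490 / (6.05 × 7950) = 26.89 m³/d.

Q_w ≈ 26.9 m³/d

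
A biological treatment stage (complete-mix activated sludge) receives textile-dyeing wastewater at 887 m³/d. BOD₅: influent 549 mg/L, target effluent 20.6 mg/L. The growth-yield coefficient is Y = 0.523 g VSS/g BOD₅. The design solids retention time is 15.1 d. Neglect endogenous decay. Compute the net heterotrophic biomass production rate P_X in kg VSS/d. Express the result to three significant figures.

With endogenous decay neglected, the observed yield equals the true yield: Y_obs = Y = 0.523 g VSS/g BOD₅.
Mass of BOD₅ removed per day: Q(S₀ − S) = 887 × 528.4 g/m³ = 468.7 kg/d.
Biomass produced: P_X = Y_obs·Q·ΔS = 0.5230 × 468.7 ≈ 245.1 kg VSS/d.

P_X ≈ 245 kg VSS/d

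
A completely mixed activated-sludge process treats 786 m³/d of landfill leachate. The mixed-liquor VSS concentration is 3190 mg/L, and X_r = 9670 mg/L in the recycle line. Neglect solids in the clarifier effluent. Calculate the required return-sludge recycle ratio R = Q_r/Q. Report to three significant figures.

R ≈ 0.492

R = Q_r/Q = X/(X_r − X) = 3190 / (9670 − 3190) = 0.4923.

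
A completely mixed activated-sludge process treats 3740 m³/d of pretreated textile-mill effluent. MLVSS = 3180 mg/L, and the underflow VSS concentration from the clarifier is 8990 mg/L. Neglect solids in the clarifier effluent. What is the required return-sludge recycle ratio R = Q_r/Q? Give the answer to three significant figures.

R ≈ 0.547

R = Q_r/Q = X/(X_r − X) = 3180 / (8990 − 3180) = 0.5473.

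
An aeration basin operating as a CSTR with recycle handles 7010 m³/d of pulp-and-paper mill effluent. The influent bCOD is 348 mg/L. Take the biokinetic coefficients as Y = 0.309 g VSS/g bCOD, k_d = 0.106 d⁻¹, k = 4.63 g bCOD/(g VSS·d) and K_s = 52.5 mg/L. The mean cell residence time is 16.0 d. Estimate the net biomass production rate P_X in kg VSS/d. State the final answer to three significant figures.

For a completely mixed reactor with recycle the Lawrence–McCarty relation gives S = K_s·(1 + k_d·θ_c) / [θ_c·(Y·k − k_d) − 1] = 52.5 × (1 + 0.106 × 16.0) / [16.0 × (0.309 × 4.63 − 0.106) − 1] = 141.5 / 20.19 = 7.009 mg/L.
Y_obs = Y / (1 + k_d θ_c) = 0.309 / (1 + 0.106 × 16.0) = 0.309 / 2.696 = 0.1146.
Q·(S₀ − S) = 7010 × (348 − 7.01) × 10⁻³ = 2390 kg/d removed.
Net biomass production P_X = Y_obs × Q·(S₀ − S) = 0.1146 × 2390 = 274.0 kg VSS/d.

P_X ≈ 274 kg VSS/d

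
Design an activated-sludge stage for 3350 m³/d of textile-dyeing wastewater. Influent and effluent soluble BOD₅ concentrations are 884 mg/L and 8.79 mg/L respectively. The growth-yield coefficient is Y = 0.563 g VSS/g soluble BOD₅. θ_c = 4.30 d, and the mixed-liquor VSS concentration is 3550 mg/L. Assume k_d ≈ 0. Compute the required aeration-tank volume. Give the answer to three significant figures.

V ≈ 2000 m³

V·X = Y·Q·ΔS·θ_c gives V = 0.563 × 3350 × (884 − 8.79) × 4.30 / 3550 = 1999 m³.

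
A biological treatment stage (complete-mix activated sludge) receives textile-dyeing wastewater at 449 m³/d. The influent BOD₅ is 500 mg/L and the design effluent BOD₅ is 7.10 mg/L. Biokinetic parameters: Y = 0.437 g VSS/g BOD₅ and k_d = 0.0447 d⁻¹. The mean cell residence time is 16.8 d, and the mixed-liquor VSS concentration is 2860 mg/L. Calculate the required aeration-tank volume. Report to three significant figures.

V ≈ 324 m³

Steady-state biomass mass balance: V·X·(1 + k_d·θ_c) = Y·Q·(S₀ − S)·θ_c, so V = 0.437 × 449 × (500 − 7.10) × 16.8 / [2860 × (1 + 0.0447 × 16.8)] = 1.62×10^6 / 5008 = 324.5 m³.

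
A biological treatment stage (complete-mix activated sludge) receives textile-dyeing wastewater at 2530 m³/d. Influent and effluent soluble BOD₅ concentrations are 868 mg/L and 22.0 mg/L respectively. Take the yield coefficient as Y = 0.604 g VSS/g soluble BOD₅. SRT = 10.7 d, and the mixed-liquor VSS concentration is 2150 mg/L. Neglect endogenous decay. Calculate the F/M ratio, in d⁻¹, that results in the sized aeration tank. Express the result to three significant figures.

F/M ≈ 0.159 d⁻¹

With k_d = 0 the design equation reduces to V = Y Q (S₀−S) θ_c / X = 0.604 × 2530 × (868 − 22.0) × 10.7 / 2150 = 6434 m³.
F/M = applied load / biomass = Q·S₀/(V·X) = 2530 × 868 / (6434 × 2150) = 0.1588 d⁻¹.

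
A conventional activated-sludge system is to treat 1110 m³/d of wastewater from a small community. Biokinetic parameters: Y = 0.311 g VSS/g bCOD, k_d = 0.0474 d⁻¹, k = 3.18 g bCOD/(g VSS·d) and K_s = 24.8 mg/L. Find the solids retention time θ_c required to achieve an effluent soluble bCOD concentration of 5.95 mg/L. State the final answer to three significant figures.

θ_c ≈ 6.95 d

From 1/θ_c = Y·k·S/(K_s + S) − k_d: Y·k·S/(K_s+S) = 0.311 × 3.18 × 5.95 / (24.8 + 5.95) = 0.1914 d⁻¹.
θ_c = 1/(μ − k_d) = 1/(0.1914 − 0.0474) = 1/0.1440 = 6.946 d.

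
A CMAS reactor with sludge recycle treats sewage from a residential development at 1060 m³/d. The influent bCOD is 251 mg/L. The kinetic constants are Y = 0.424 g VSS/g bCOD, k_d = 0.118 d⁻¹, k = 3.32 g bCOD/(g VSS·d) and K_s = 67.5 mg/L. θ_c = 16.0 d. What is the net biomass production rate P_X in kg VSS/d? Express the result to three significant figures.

P_X ≈ 37.5 kg VSS/d

For a completely mixed reactor with recycle the Lawrence–McCarty relation gives S = K_s·(1 + k_d·θ_c) / [θ_c·(Y·k − k_d) − 1] = 67.5 × (1 + 0.118 × 16.0) / [16.0 × (0.424 × 3.32 − 0.118) − 1] = 194.9 / 19.63 = 9.928 mg/L.
Y_obs = Y / (1 + k_d θ_c) = 0.424 / (1 + 0.118 × 16.0) = 0.424 / 2.888 = 0.1468.
Substrate removed = Q·(S₀ − S) = 1060 m³/d × (251 − 9.93) g/m³ = 2.56×10^5 g/d = 255.5 kg/d.
Net biomass production P_X = Y_obs × Q·(S₀ − S) = 0.1468 × 255.5 = 37.52 kg VSS/d.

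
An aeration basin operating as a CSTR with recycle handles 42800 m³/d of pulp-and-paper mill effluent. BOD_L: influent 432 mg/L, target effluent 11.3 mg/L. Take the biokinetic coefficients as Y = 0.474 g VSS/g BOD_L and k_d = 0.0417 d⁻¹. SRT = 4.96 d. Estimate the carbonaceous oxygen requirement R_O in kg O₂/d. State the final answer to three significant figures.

R_O ≈ 7960 kg O₂/d

Observed yield with endogenous decay: Y_obs = Y / (1 + k_d·θ_c) = 0.474 / (1 + 0.0417 × 4.96) = 0.474 / 1.207 = 0.3928 g VSS/g BOD_L.
ΔS = 432 − 11.3 = 420.7 mg/L, so the substrate removal rate is 42800 × 420.7/1000 = 18006 kg BOD_L/d.
Net sludge production P_X = 0.3928 × 18006 = 7072 kg VSS/d.
R_O = Q·(S₀ − S) − 1.42·P_X = 18006 − 1.42 × 7072 = 7964 kg O₂/d.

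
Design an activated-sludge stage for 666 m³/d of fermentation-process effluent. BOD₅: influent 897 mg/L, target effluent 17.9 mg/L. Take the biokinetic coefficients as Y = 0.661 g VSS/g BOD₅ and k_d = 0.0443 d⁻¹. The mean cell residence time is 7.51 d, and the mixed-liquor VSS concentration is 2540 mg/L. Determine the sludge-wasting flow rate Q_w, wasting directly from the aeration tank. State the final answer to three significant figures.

Rearranging the biomass balance for a CMAS with decay, V = Y·Q·ΔS·θ_c / [X·(1+k_d θ_c)] = 0.661 × 666 × (897 − 17.9) × 7.51 / [2540 × (1 + 0.0443 × 7.51)] = 2.91×10^6 / 3385 = 858.6 m³.
With mixed-liquor wasting, θ_c = V/Q_w, so Q_w = V/θ_c = 858.6/7.51 = 114.3 m³/d.

Q_w ≈ 114 m³/d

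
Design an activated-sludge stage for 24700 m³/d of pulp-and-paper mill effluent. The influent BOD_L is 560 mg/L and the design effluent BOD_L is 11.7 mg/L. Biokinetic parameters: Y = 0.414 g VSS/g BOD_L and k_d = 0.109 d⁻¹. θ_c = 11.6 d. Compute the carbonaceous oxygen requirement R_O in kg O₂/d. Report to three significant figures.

Y_obs = Y / (1 + k_d θ_c) = 0.414 / (1 + 0.109 × 11.6) = 0.414 / 2.264 = 0.1828.
Substrate removed = Q·(S₀ − S) = 24700 m³/d × (560 − 11.7) g/m³ = 1.35×10^7 g/d = 13543 kg/d.
Biomass synthesised: P_X = Y_obs × 13543 = 2476 kg VSS/d.
R_O = Q·(S₀ − S) − 1.42·P_X = 13543 − 1.42 × 2476 = 10027 kg O₂/d.

R_O ≈ 10000 kg O₂/d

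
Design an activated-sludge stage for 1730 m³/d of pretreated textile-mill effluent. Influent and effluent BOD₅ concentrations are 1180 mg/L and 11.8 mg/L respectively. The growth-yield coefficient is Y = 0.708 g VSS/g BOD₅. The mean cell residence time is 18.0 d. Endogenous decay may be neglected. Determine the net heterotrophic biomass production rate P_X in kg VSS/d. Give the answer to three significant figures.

Since k_d ≈ 0, Y_obs = Y = 0.708 g VSS/g BOD₅.
Mass of BOD₅ removed per day: Q(S₀ − S) = 1730 × 1168 g/m³ = 2021 kg/d.
Biomass produced: P_X = Y_obs·Q·ΔS = 0.7080 × 2021 ≈ 1431 kg VSS/d.

P_X ≈ 1430 kg VSS/d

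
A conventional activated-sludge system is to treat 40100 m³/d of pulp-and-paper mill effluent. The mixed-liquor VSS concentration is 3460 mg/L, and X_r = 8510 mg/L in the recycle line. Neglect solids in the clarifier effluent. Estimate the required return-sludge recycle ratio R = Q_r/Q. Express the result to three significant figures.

Mass balance around the secondary clarifier (neglecting effluent solids): R = X / (X_r − X) = 3460 / (8510 − 3460) = 0.6851.

R ≈ 0.685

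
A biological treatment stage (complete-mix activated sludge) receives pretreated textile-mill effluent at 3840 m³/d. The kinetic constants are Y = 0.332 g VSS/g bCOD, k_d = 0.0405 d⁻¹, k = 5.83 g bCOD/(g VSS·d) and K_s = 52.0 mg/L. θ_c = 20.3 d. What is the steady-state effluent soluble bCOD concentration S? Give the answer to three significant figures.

From the Monod/SRT balance for a CMAS, S = K_s·(1+k_d θ_c)/[θ_c·(Y k − k_d) − 1] = 52.0 × (1 + 0.0405 × 20.3) / [20.3 × (0.332 × 5.83 − 0.0405) − 1] = 94.75 / 37.47 = 2.529 mg/L.

S ≈ 2.53 mg/L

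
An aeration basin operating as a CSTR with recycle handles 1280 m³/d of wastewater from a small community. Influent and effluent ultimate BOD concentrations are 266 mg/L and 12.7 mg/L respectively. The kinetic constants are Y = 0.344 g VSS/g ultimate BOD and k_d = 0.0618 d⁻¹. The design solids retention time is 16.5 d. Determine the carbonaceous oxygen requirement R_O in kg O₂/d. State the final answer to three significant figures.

Observed yield with endogenous decay: Y_obs = Y / (1 + k_d·θ_c) = 0.344 / (1 + 0.0618 × 16.5) = 0.344 / 2.020 = 0.1703 g VSS/g ultimate BOD.
ΔS = 266 − 12.7 = 253.3 mg/L, so the substrate removal rate is 1280 × 253.3/1000 = 324.2 kg ultimate BOD/d.
Biomass synthesised: P_X = Y_obs × 324.2 = 55.22 kg VSS/d.
R_O = Q·(S₀ − S) − 1.42·P_X = 324.2 − 1.42 × 55.22 = 245.8 kg O₂/d.

R_O ≈ 246 kg O₂/d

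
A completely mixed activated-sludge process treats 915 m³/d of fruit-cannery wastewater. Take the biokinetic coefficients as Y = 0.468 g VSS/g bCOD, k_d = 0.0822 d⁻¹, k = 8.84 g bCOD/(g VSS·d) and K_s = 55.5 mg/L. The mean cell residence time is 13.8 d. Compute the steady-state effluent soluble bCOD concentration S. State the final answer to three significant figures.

From the Monod/SRT balance for a CMAS, S = K_s·(1+k_d θ_c)/[θ_c·(Y k − k_d) − 1] = 55.5 × (1 + 0.0822 × 13.8) / [13.8 × (0.468 × 8.84 − 0.0822) − 1] = 118.5 / 54.96 = 2.155 mg/L.

S ≈ 2.16 mg/L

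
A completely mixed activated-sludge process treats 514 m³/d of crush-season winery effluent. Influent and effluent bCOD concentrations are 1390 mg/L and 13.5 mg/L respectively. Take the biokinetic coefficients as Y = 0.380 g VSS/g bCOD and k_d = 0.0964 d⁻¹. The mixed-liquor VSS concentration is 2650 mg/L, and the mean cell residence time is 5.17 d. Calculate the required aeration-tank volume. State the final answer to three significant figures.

V ≈ 350 m³

From the SRT design equation V = Y Q (S₀−S) θ_c / [X (1 + k_d θ_c)] = 0.380 × 514 × (1390 − 13.5) × 5.17 / [2650 × (1 + 0.0964 × 5.17)] = 1.39×10^6 / 3971 = 350.1 m³.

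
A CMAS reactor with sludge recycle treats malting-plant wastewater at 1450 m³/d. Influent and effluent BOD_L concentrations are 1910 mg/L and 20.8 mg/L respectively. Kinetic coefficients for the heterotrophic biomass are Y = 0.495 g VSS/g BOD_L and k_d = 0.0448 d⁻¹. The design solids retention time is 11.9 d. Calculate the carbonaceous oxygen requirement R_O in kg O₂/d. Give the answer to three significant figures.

Correct the yield for decay: Y_obs = Y/(1 + k_d θ_c) = 0.495 / (1 + 0.0448 × 11.9) = 0.495 / 1.533 = 0.3229.
ΔS = 1910 − 20.8 = 1889 mg/L, so the substrate removal rate is 1450 × 1889/1000 = 2739 kg BOD_L/d.
P_X = Y_obs·Q·(S₀ − S) = 0.3229 × 2739 = 884.5 kg VSS/d.
R_O = Q·ΔS − 1.42 P_X = 2739 − 1256 = 1483 kg O₂/d.

R_O ≈ 1480 kg O₂/d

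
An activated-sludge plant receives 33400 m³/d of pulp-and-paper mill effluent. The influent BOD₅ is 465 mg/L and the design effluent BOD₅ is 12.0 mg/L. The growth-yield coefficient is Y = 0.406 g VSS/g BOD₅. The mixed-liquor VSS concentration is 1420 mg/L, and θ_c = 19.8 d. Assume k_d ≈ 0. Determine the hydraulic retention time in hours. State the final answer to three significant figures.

Biomass mass balance (decay neglected): V·X = Y·Q·(S₀ − S)·θ_c, so V = 0.406 × 33400 × (465 − 12.0) × 19.8 / 1420 = 85654 m³.
τ = V/Q = 85654/33400 = 2.564 d, or 61.55 h.

τ ≈ 61.5 h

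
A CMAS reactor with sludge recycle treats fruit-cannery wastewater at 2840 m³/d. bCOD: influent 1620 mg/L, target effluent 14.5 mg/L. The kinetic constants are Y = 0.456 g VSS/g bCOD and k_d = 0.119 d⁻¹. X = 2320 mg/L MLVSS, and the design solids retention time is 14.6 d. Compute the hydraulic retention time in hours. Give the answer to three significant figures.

Steady-state biomass mass balance: V·X·(1 + k_d·θ_c) = Y·Q·(S₀ − S)·θ_c, so V = 0.456 × 2840 × (1620 − 14.5) × 14.6 / [2320 × (1 + 0.119 × 14.6)] = 3.04×10^7 / 6351 = 4780 m³.
τ = V/Q = 4780/2840 = 1.683 d, or 40.39 h.

τ ≈ 40.4 h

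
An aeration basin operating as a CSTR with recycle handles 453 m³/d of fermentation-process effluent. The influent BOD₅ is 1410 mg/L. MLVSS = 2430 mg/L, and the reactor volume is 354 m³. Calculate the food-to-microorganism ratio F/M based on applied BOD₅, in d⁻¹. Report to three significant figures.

F/M = applied load / biomass = Q·S₀/(V·X) = 453 × 1410 / (354.0 × 2430) = 0.7425 d⁻¹.

F/M ≈ 0.743 d⁻¹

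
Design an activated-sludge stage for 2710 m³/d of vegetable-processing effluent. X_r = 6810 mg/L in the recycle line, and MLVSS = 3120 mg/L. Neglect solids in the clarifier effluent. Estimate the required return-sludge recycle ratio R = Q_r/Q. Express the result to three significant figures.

R ≈ 0.846

R = Q_r/Q = X/(X_r − X) = 3120 / (6810 − 3120) = 0.8455.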